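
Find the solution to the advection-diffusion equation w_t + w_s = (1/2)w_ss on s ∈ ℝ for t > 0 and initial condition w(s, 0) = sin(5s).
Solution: Change to a moving frame: let η = s - t, σ = t and write w(s,t) = u(η,σ).
By the chain rule w_t = u_σ - u_η, w_s = u_η, w_ss = u_ηη.
Then w_t + w_s = u_σ: the advection term cancels and the PDE becomes the heat equation u_σ = (1/2)u_ηη on η ∈ ℝ.
Initial data: u(η,0) = w(η,0) = sin(5η).
On η ∈ ℝ each mode satisfies (sin(nη))″ = -n² sin(nη), so exp(-n²σ/2) sin(nη) solves the heat equation; by superposition u(η,σ) = Σ c_n exp(-n²σ/2) sin(nη).
Reading off the coefficients: c_5=1, so u(η,σ) = exp(-25σ/2)sin(5η).
Substituting back η = s - t, σ = t: w(s,t) = u(s - t, t).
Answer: w(s, t) = exp(-25t/2)sin(5s - 5t)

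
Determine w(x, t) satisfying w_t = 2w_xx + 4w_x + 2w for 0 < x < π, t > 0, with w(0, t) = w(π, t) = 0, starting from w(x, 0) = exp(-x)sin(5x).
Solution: Substitute w = exp(-x)u, i.e. u = exp(x)w.
By the product rule, w_x = exp(-x)(u_x - u), w_xx = exp(-x)(u_xx - 2u_x + u), w_t = exp(-x)u_t.
Substituting into the PDE and dividing by exp(-x): u_t = 2(u_xx - 2u_x + u) + 4(u_x - u) + 2u.
The lower-order terms cancel, leaving the standard heat equation u_t = 2u_xx.
Initial data for u: u(x,0) = exp(x)w(x,0) = sin(5x). The boundary conditions carry over: u(0,t) = u(π,t) = 0.
Solve for u:
  Using separation of variables u = X(x)T(t):
  Eigenfunctions: sin(nx), n = 1, 2, 3, ...
  General solution: u(x, t) = Σ c_n sin(nx) exp(-2n² t)
  Matching u(x,0) = sin(5x) term by term: c_5=1.
Hence u(x,t) = exp(-50t)sin(5x).
Transform back: w(x,t) = exp(-x)u(x,t).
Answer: w(x, t) = exp(-50t)exp(-x)sin(5x)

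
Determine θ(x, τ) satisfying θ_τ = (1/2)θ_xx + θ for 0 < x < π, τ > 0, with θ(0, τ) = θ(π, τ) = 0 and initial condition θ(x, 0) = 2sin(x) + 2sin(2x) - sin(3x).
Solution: Substitute θ = exp(τ)u.
Then θ_τ = exp(τ)(u_τ + u), θ_xx = exp(τ)u_xx; substituting and dividing by exp(τ), the lower-order terms cancel: u_τ = (1/2)u_xx (standard heat equation).
Data for u: u(x,0) = θ(x,0) = 2sin(x) + 2sin(2x) - sin(3x). The boundary conditions carry over: u(0,τ) = u(π,τ) = 0.
Separating variables: u = Σ c_n exp(-n²τ/2) sin(nx). From u(x,0) = 2sin(x) + 2sin(2x) - sin(3x): c_1=2, c_2=2, c_3=-1.
So u(x,τ) = 2exp(-2τ)sin(2x) + 2exp(-τ/2)sin(x) - exp(-9τ/2)sin(3x), and θ(x,τ) = exp(τ)u(x,τ).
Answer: θ(x, τ) = 2exp(τ/2)sin(x) + 2exp(-τ)sin(2x) - exp(-7τ/2)sin(3x)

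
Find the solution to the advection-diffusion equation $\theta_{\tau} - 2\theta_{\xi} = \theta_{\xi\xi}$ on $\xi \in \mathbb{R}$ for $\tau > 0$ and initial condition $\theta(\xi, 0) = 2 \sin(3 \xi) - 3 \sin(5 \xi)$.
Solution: Moving frame: $\eta = \xi + 2\tau$, $\sigma = \tau$, $\theta = u(\eta,\sigma)$, so $\theta_{\tau} = u_{\sigma} + 2u_{\eta}$ and $\theta_{\xi\xi} = u_{\eta\eta}$.
Hence $\theta_{\tau} - 2\theta_{\xi} = u_{\sigma}$ and the PDE becomes the heat equation $u_{\sigma} = u_{\eta\eta}$ on $\eta \in \mathbb{R}$.
Initial data: $u(\eta,0) = \theta(\eta,0) = 2 \sin(3 \eta) - 3 \sin(5 \eta)$. Each mode $\sin(n\eta)$ decays as $e^{-n^2\sigma}$ on $\mathbb{R}$, so $u(\eta,\sigma) = \sum c_n e^{-n^2\sigma} \sin(n\eta)$ with $c_3=2, c_5=-3$: $u(\eta,\sigma) = 2 e^{-9 \sigma} \sin(3 \eta) - 3 e^{-25 \sigma} \sin(5 \eta)$.
Substituting back: $\theta(\xi,\tau) = u(\xi + 2\tau, \tau)$.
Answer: $\theta(\xi, \tau) = 2 e^{-9 \tau} \sin(6 \tau + 3 \xi) - 3 e^{-25 \tau} \sin(10 \tau + 5 \xi)$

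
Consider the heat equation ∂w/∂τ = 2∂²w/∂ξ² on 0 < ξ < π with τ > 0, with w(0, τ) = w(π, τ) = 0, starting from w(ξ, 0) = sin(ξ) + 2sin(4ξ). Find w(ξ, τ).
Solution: Separating variables: w = Σ c_n exp(-2n²τ) sin(nξ). From w(ξ,0) = sin(ξ) + 2sin(4ξ): c_1=1, c_4=2.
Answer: w(ξ, τ) = exp(-2τ)sin(ξ) + 2exp(-32τ)sin(4ξ)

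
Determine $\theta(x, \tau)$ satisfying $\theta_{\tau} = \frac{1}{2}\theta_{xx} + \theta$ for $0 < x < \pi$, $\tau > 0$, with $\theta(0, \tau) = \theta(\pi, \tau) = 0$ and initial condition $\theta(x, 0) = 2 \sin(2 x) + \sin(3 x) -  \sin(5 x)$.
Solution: Substitute $\theta = e^{\tau}u$.
Then $\theta_{\tau} = e^{\tau}(u_{\tau} + u)$, $\theta_{xx} = e^{\tau}u_{xx}$; substituting and dividing by $e^{\tau}$, the lower-order terms cancel: $u_{\tau} = \frac{1}{2}u_{xx}$ (standard heat equation).
Data for $u$: $u(x,0) = \theta(x,0) = 2 \sin(2 x) + \sin(3 x) - \sin(5 x)$. The boundary conditions carry over: $u(0,\tau) = u(\pi,\tau) = 0$.
Separating variables: $u = \sum c_n e^{-n^2\tau/2} \sin(nx)$. From $u(x,0) = 2 \sin(2 x) + \sin(3 x) - \sin(5 x)$: $c_2=2, c_3=1, c_5=-1$.
So $u(x,\tau) = 2 e^{-2 \tau} \sin(2 x) + e^{-9 \tau/2} \sin(3 x) - e^{-25 \tau/2} \sin(5 x)$, and $\theta(x,\tau) = e^{\tau}u(x,\tau)$.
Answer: $\theta(x, \tau) = 2 e^{-\tau} \sin(2 x) + e^{-7 \tau/2} \sin(3 x) -  e^{-23 \tau/2} \sin(5 x)$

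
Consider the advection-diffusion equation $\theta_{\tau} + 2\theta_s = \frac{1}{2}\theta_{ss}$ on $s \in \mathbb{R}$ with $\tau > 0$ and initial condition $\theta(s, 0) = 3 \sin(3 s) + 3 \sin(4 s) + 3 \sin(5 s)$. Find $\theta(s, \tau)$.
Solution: Moving frame: $\eta = s - 2\tau$, $\sigma = \tau$, $\theta = u(\eta,\sigma)$, so $\theta_{\tau} = u_{\sigma} - 2u_{\eta}$ and $\theta_{ss} = u_{\eta\eta}$.
Hence $\theta_{\tau} + 2\theta_s = u_{\sigma}$ and the PDE becomes the heat equation $u_{\sigma} = \frac{1}{2}u_{\eta\eta}$ on $\eta \in \mathbb{R}$.
Initial data: $u(\eta,0) = \theta(\eta,0) = 3 \sin(3 \eta) + 3 \sin(4 \eta) + 3 \sin(5 \eta)$. Each mode $\sin(n\eta)$ decays as $e^{-n^2\sigma/2}$ on $\mathbb{R}$, so $u(\eta,\sigma) = \sum c_n e^{-n^2\sigma/2} \sin(n\eta)$ with $c_3=3, c_4=3, c_5=3$: $u(\eta,\sigma) = 3 e^{-8 \sigma} \sin(4 \eta) + 3 e^{-9 \sigma/2} \sin(3 \eta) + 3 e^{-25 \sigma/2} \sin(5 \eta)$.
Substituting back: $\theta(s,\tau) = u(s - 2\tau, \tau)$.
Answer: $\theta(s, \tau) = -3 e^{-8 \tau} \sin(8 \tau - 4 s) - 3 e^{-9 \tau/2} \sin(6 \tau - 3 s) - 3 e^{-25 \tau/2} \sin(10 \tau - 5 s)$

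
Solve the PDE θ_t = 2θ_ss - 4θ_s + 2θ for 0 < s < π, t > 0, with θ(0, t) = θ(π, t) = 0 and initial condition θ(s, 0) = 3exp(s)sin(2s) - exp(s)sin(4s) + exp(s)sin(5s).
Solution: Substitute θ = exp(s)u.
Then θ_s = exp(s)(u_s + u), θ_ss = exp(s)(u_ss + 2u_s + u), θ_t = exp(s)u_t; substituting and dividing by exp(s), the lower-order terms cancel: u_t = 2u_ss (standard heat equation).
Data for u: u(s,0) = exp(-s)θ(s,0) = 3sin(2s) - sin(4s) + sin(5s). The boundary conditions carry over: u(0,t) = u(π,t) = 0.
Separating variables: u = Σ c_n exp(-2n²t) sin(ns). From u(s,0) = 3sin(2s) - sin(4s) + sin(5s): c_2=3, c_4=-1, c_5=1.
So u(s,t) = 3exp(-8t)sin(2s) - exp(-32t)sin(4s) + exp(-50t)sin(5s), and θ(s,t) = exp(s)u(s,t).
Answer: θ(s, t) = 3exp(s)exp(-8t)sin(2s) - exp(s)exp(-32t)sin(4s) + exp(s)exp(-50t)sin(5s)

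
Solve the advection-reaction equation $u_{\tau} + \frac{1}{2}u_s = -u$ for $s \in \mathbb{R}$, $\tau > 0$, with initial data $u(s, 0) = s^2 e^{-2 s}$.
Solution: Substitute $u = e^{-2s}w$, i.e. $w = e^{2s}u$.
By the product rule, $u_s = e^{-2s}(w_s - 2w)$, $u_{\tau} = e^{-2s}w_{\tau}$.
Substituting into the PDE and dividing by $e^{-2s}$: $w_{\tau} + \frac{1}{2}(w_s - 2w) = -w$.
The lower-order terms cancel, leaving the standard advection equation $w_{\tau} + \frac{1}{2}w_s = 0$.
Initial data for $w$: $w(s,0) = e^{2s}u(s,0) = s^2$.
Solve for $w$:
  By method of characteristics (waves move right with speed 1/2):
  Along characteristics $s - \frac{1}{2}\tau =$ const, $w$ is constant, so $w(s,\tau) = f(s - \frac{1}{2}\tau)$ with $f = w( \cdot , 0)$.
Hence $w(s,\tau) = s^2 - s \tau + \frac{1}{4} \tau^2$.
Transform back: $u(s,\tau) = e^{-2s}w(s,\tau)$.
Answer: $u(s, \tau) = \frac{1}{4} \tau^2 e^{-2 s} -  \tau s e^{-2 s} + s^2 e^{-2 s}$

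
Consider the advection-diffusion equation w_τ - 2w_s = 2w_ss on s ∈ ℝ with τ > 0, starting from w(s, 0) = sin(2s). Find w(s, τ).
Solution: Moving frame: η = s + 2τ, σ = τ, w = u(η,σ), so w_τ = u_σ + 2u_η and w_ss = u_ηη.
Hence w_τ - 2w_s = u_σ and the PDE becomes the heat equation u_σ = 2u_ηη on η ∈ ℝ.
Initial data: u(η,0) = w(η,0) = sin(2η). Each mode sin(nη) decays as exp(-2n²σ) on ℝ, so u(η,σ) = Σ c_n exp(-2n²σ) sin(nη) with c_2=1: u(η,σ) = exp(-8σ)sin(2η).
Substituting back: w(s,τ) = u(s + 2τ, τ).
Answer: w(s, τ) = exp(-8τ)sin(2s + 4τ)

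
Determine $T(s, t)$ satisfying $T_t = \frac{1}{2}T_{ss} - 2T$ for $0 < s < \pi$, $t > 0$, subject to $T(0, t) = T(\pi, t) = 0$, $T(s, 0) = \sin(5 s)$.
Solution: Substitute $T = e^{-2t}u$.
Then $T_t = e^{-2t}(u_t - 2u)$, $T_{ss} = e^{-2t}u_{ss}$; substituting and dividing by $e^{-2t}$, the lower-order terms cancel: $u_t = \frac{1}{2}u_{ss}$ (standard heat equation).
Data for $u$: $u(s,0) = T(s,0) = \sin(5 s)$. The boundary conditions carry over: $u(0,t) = u(\pi,t) = 0$.
Separating variables: $u = \sum c_n e^{-n^2t/2} \sin(ns)$. From $u(s,0) = \sin(5 s)$: $c_5=1$.
So $u(s,t) = e^{-25 t/2} \sin(5 s)$, and $T(s,t) = e^{-2t}u(s,t)$.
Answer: $T(s, t) = e^{-29 t/2} \sin(5 s)$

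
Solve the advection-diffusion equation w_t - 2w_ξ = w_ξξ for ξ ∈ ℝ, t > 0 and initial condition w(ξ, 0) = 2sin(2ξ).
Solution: Moving frame: η = ξ + 2t, σ = t, w = u(η,σ), so w_t = u_σ + 2u_η and w_ξξ = u_ηη.
Hence w_t - 2w_ξ = u_σ and the PDE becomes the heat equation u_σ = u_ηη on η ∈ ℝ.
Initial data: u(η,0) = w(η,0) = 2sin(2η). Each mode sin(nη) decays as exp(-n²σ) on ℝ, so u(η,σ) = Σ c_n exp(-n²σ) sin(nη) with c_2=2: u(η,σ) = 2exp(-4σ)sin(2η).
Substituting back: w(ξ,t) = u(ξ + 2t, t).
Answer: w(ξ, t) = 2exp(-4t)sin(4t + 2ξ)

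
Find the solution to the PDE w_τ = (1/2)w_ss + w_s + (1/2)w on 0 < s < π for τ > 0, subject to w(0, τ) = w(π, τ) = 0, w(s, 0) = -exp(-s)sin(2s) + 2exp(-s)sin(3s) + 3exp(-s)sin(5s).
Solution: Substitute w = exp(-s)u, i.e. u = exp(s)w.
By the product rule, w_s = exp(-s)(u_s - u), w_ss = exp(-s)(u_ss - 2u_s + u), w_τ = exp(-s)u_τ.
Substituting into the PDE and dividing by exp(-s): u_τ = (1/2)(u_ss - 2u_s + u) + (u_s - u) + (1/2)u.
The lower-order terms cancel, leaving the standard heat equation u_τ = (1/2)u_ss.
Initial data for u: u(s,0) = exp(s)w(s,0) = -sin(2s) + 2sin(3s) + 3sin(5s). The boundary conditions carry over: u(0,τ) = u(π,τ) = 0.
Solve for u:
  Using separation of variables u = X(s)T(τ):
  Eigenfunctions: sin(ns), n = 1, 2, 3, ...
  General solution: u(s, τ) = Σ c_n sin(ns) exp(-n² τ/2)
  Matching u(s,0) = -sin(2s) + 2sin(3s) + 3sin(5s) term by term: c_2=-1, c_3=2, c_5=3.
Hence u(s,τ) = -exp(-2τ)sin(2s) + 2exp(-9τ/2)sin(3s) + 3exp(-25τ/2)sin(5s).
Transform back: w(s,τ) = exp(-s)u(s,τ).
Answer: w(s, τ) = -exp(-s)exp(-2τ)sin(2s) + 2exp(-s)exp(-9τ/2)sin(3s) + 3exp(-s)exp(-25τ/2)sin(5s)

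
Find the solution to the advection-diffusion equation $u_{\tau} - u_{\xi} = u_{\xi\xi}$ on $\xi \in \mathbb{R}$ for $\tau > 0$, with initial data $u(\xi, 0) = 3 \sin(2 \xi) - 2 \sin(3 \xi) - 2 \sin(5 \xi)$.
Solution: Moving frame: $\eta = \xi + \tau$, $\sigma = \tau$, $u = w(\eta,\sigma)$, so $u_{\tau} = w_{\sigma} + w_{\eta}$ and $u_{\xi\xi} = w_{\eta\eta}$.
Hence $u_{\tau} - u_{\xi} = w_{\sigma}$ and the PDE becomes the heat equation $w_{\sigma} = w_{\eta\eta}$ on $\eta \in \mathbb{R}$.
Initial data: $w(\eta,0) = u(\eta,0) = 3 \sin(2 \eta) - 2 \sin(3 \eta) - 2 \sin(5 \eta)$. Each mode $\sin(n\eta)$ decays as $e^{-n^2\sigma}$ on $\mathbb{R}$, so $w(\eta,\sigma) = \sum c_n e^{-n^2\sigma} \sin(n\eta)$ with $c_2=3, c_3=-2, c_5=-2$: $w(\eta,\sigma) = 3 e^{-4 \sigma} \sin(2 \eta) - 2 e^{-9 \sigma} \sin(3 \eta) - 2 e^{-25 \sigma} \sin(5 \eta)$.
Substituting back: $u(\xi,\tau) = w(\xi + \tau, \tau)$.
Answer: $u(\xi, \tau) = 3 e^{-4 \tau} \sin(2 \tau + 2 \xi) - 2 e^{-9 \tau} \sin(3 \tau + 3 \xi) - 2 e^{-25 \tau} \sin(5 \tau + 5 \xi)$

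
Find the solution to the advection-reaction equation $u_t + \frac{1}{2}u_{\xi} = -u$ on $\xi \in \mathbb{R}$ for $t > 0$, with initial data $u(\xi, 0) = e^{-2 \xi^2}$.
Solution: Substitute $u = e^{-t}w$.
Then $u_t = e^{-t}(w_t - w)$, $u_{\xi} = e^{-t}w_{\xi}$; substituting and dividing by $e^{-t}$, the lower-order terms cancel: $w_t + \frac{1}{2}w_{\xi} = 0$ (standard advection equation).
Data for $w$: $w(\xi,0) = u(\xi,0) = e^{-2 \xi^2}$.
By characteristics ($d\xi/dt = 1/2$), $w(\xi,t) = f(\xi - \frac{1}{2}t)$ with $f = w( \cdot , 0)$.
So $w(\xi,t) = e^{-2 (-t/2 + \xi)^2}$, and $u(\xi,t) = e^{-t}w(\xi,t)$.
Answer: $u(\xi, t) = e^{-t} e^{-2 (\xi - t/2)^2}$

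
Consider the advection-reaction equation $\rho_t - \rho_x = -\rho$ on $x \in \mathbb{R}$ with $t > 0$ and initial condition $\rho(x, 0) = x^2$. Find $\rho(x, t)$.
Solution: Substitute $\rho = e^{-t}u$, i.e. $u = e^{t}\rho$.
By the product rule, $\rho_t = e^{-t}(u_t - u)$, $\rho_x = e^{-t}u_x$.
Substituting into the PDE and dividing by $e^{-t}$: $u_t - u - u_x = -u$.
The lower-order terms cancel, leaving the standard advection equation $u_t - u_x = 0$.
Initial data for $u$: $u(x,0) = \rho(x,0) = x^2$.
Solve for $u$:
  By method of characteristics (waves move left with speed 1):
  Along characteristics $x + t =$ const, $u$ is constant, so $u(x,t) = f(x + t)$ with $f = u( \cdot , 0)$.
Hence $u(x,t) = t^2 + 2 t x + x^2$.
Transform back: $\rho(x,t) = e^{-t}u(x,t)$.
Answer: $\rho(x, t) = t^2 e^{-t} + 2 t x e^{-t} + x^2 e^{-t}$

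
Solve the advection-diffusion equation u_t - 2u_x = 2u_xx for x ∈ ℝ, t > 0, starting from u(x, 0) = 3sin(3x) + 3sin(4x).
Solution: Moving frame: η = x + 2t, σ = t, u = w(η,σ), so u_t = w_σ + 2w_η and u_xx = w_ηη.
Hence u_t - 2u_x = w_σ and the PDE becomes the heat equation w_σ = 2w_ηη on η ∈ ℝ.
Initial data: w(η,0) = u(η,0) = 3sin(3η) + 3sin(4η). Each mode sin(nη) decays as exp(-2n²σ) on ℝ, so w(η,σ) = Σ c_n exp(-2n²σ) sin(nη) with c_3=3, c_4=3: w(η,σ) = 3exp(-18σ)sin(3η) + 3exp(-32σ)sin(4η).
Substituting back: u(x,t) = w(x + 2t, t).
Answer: u(x, t) = 3exp(-18t)sin(6t + 3x) + 3exp(-32t)sin(8t + 4x)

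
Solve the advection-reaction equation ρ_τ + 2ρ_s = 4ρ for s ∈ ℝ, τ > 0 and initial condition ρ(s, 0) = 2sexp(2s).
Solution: Substitute ρ = exp(2s)u, i.e. u = exp(-2s)ρ.
By the product rule, ρ_s = exp(2s)(u_s + 2u), ρ_τ = exp(2s)u_τ.
Substituting into the PDE and dividing by exp(2s): u_τ + 2(u_s + 2u) = 4u.
The lower-order terms cancel, leaving the standard advection equation u_τ + 2u_s = 0.
Initial data for u: u(s,0) = exp(-2s)ρ(s,0) = 2s.
Solve for u:
  By method of characteristics (waves move right with speed 2):
  Along characteristics s - 2τ = const, u is constant, so u(s,τ) = f(s - 2τ) with f = u(·, 0).
Hence u(s,τ) = 2s - 4τ.
Transform back: ρ(s,τ) = exp(2s)u(s,τ).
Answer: ρ(s, τ) = 2sexp(2s) - 4τexp(2s)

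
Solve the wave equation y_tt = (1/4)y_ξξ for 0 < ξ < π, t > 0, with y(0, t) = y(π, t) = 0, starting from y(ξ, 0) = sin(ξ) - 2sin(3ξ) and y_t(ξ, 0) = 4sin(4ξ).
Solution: Using separation of variables y = X(ξ)T(t):
Eigenfunctions: sin(nξ), n = 1, 2, 3, ...
General solution: y(ξ, t) = Σ [A_n cos(n t/2) + B_n sin(n t/2)] sin(nξ)
From y(ξ,0) = sin(ξ) - 2sin(3ξ): A_1=1, A_3=-2. From y_t(ξ,0) = 4sin(4ξ), using y_t(ξ,0) = Σ ω_n B_n sin(nξ) with ω_n = n/2: B_4 = 4/2 = 2.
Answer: y(ξ, t) = 2sin(2t)sin(4ξ) + sin(ξ)cos(t/2) - 2sin(3ξ)cos(3t/2)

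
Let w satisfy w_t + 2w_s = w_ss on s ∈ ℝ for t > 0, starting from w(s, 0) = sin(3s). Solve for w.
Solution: Change to a moving frame: let η = s - 2t, σ = t and write w(s,t) = u(η,σ).
By the chain rule w_t = u_σ - 2u_η, w_s = u_η, w_ss = u_ηη.
Then w_t + 2w_s = u_σ: the advection term cancels and the PDE becomes the heat equation u_σ = u_ηη on η ∈ ℝ.
Initial data: u(η,0) = w(η,0) = sin(3η).
On η ∈ ℝ each mode satisfies (sin(nη))″ = -n² sin(nη), so exp(-n²σ) sin(nη) solves the heat equation; by superposition u(η,σ) = Σ c_n exp(-n²σ) sin(nη).
Reading off the coefficients: c_3=1, so u(η,σ) = exp(-9σ)sin(3η).
Substituting back η = s - 2t, σ = t: w(s,t) = u(s - 2t, t).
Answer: w(s, t) = exp(-9t)sin(3s - 6t)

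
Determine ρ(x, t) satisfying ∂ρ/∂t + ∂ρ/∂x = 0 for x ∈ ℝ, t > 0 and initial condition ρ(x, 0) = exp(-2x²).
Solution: By characteristics (dx/dt = 1), ρ(x,t) = f(x - t) with f = ρ(·, 0).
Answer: ρ(x, t) = exp(-2(-t + x)²)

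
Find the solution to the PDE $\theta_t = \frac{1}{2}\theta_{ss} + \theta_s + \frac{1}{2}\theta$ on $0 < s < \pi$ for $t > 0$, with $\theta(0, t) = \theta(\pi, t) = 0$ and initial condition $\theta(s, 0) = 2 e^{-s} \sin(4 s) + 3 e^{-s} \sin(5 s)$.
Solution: Substitute $\theta = e^{-s}u$.
Then $\theta_s = e^{-s}(u_s - u)$, $\theta_{ss} = e^{-s}(u_{ss} - 2u_s + u)$, $\theta_t = e^{-s}u_t$; substituting and dividing by $e^{-s}$, the lower-order terms cancel: $u_t = \frac{1}{2}u_{ss}$ (standard heat equation).
Data for $u$: $u(s,0) = e^{s}\theta(s,0) = 2 \sin(4 s) + 3 \sin(5 s)$. The boundary conditions carry over: $u(0,t) = u(\pi,t) = 0$.
Separating variables: $u = \sum c_n e^{-n^2t/2} \sin(ns)$. From $u(s,0) = 2 \sin(4 s) + 3 \sin(5 s)$: $c_4=2, c_5=3$.
So $u(s,t) = 2 e^{-8 t} \sin(4 s) + 3 e^{-25 t/2} \sin(5 s)$, and $\theta(s,t) = e^{-s}u(s,t)$.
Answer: $\theta(s, t) = 2 e^{-s} e^{-8 t} \sin(4 s) + 3 e^{-s} e^{-25 t/2} \sin(5 s)$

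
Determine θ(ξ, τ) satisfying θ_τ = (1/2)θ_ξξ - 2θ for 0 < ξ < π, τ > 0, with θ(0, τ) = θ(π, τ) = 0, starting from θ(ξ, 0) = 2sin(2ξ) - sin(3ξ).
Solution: Substitute θ = exp(-2τ)u, i.e. u = exp(2τ)θ.
By the product rule, θ_τ = exp(-2τ)(u_τ - 2u), θ_ξξ = exp(-2τ)u_ξξ.
Substituting into the PDE and dividing by exp(-2τ): u_τ - 2u = (1/2)u_ξξ - 2u.
The lower-order terms cancel, leaving the standard heat equation u_τ = (1/2)u_ξξ.
Initial data for u: u(ξ,0) = θ(ξ,0) = 2sin(2ξ) - sin(3ξ). The boundary conditions carry over: u(0,τ) = u(π,τ) = 0.
Solve for u:
  Using separation of variables u = X(ξ)G(τ):
  Eigenfunctions: sin(nξ), n = 1, 2, 3, ...
  General solution: u(ξ, τ) = Σ c_n sin(nξ) exp(-n² τ/2)
  Matching u(ξ,0) = 2sin(2ξ) - sin(3ξ) term by term: c_2=2, c_3=-1.
Hence u(ξ,τ) = 2exp(-2τ)sin(2ξ) - exp(-9τ/2)sin(3ξ).
Transform back: θ(ξ,τ) = exp(-2τ)u(ξ,τ).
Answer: θ(ξ, τ) = 2exp(-4τ)sin(2ξ) - exp(-13τ/2)sin(3ξ)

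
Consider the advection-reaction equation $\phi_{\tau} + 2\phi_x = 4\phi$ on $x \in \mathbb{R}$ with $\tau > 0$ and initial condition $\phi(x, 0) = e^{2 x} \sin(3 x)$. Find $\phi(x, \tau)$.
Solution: Substitute $\phi = e^{2x}u$.
Then $\phi_x = e^{2x}(u_x + 2u)$, $\phi_{\tau} = e^{2x}u_{\tau}$; substituting and dividing by $e^{2x}$, the lower-order terms cancel: $u_{\tau} + 2u_x = 0$ (standard advection equation).
Data for $u$: $u(x,0) = e^{-2x}\phi(x,0) = \sin(3 x)$.
By characteristics ($dx/d\tau = 2$), $u(x,\tau) = f(x - 2\tau)$ with $f = u( \cdot , 0)$.
So $u(x,\tau) = \sin(3 x - 6 \tau)$, and $\phi(x,\tau) = e^{2x}u(x,\tau)$.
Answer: $\phi(x, \tau) = - e^{2 x} \sin(6 \tau - 3 x)$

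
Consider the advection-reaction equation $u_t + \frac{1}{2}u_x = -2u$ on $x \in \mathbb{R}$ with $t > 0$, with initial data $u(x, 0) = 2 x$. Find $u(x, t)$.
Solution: Substitute $u = e^{-2t}w$, i.e. $w = e^{2t}u$.
By the product rule, $u_t = e^{-2t}(w_t - 2w)$, $u_x = e^{-2t}w_x$.
Substituting into the PDE and dividing by $e^{-2t}$: $w_t - 2w + \frac{1}{2}w_x = -2w$.
The lower-order terms cancel, leaving the standard advection equation $w_t + \frac{1}{2}w_x = 0$.
Initial data for $w$: $w(x,0) = u(x,0) = 2 x$.
Solve for $w$:
  By method of characteristics (waves move right with speed 1/2):
  Along characteristics $x - \frac{1}{2}t =$ const, $w$ is constant, so $w(x,t) = f(x - \frac{1}{2}t)$ with $f = w( \cdot , 0)$.
Hence $w(x,t) = - t + 2 x$.
Transform back: $u(x,t) = e^{-2t}w(x,t)$.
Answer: $u(x, t) = - t e^{-2 t} + 2 x e^{-2 t}$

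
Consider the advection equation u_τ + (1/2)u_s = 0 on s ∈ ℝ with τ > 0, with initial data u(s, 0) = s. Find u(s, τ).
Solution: By method of characteristics (waves move right with speed 1/2):
Along characteristics s - (1/2)τ = const, u is constant, so u(s,τ) = f(s - (1/2)τ) with f = u(·, 0).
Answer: u(s, τ) = s - (1/2)τ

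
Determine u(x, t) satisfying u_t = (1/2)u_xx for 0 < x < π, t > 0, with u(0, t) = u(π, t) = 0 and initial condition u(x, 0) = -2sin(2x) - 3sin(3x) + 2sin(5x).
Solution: Using separation of variables u = X(x)T(t):
Eigenfunctions: sin(nx), n = 1, 2, 3, ...
General solution: u(x, t) = Σ c_n sin(nx) exp(-n² t/2)
Matching u(x,0) = -2sin(2x) - 3sin(3x) + 2sin(5x) term by term: c_2=-2, c_3=-3, c_5=2.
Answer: u(x, t) = -2exp(-2t)sin(2x) - 3exp(-9t/2)sin(3x) + 2exp(-25t/2)sin(5x)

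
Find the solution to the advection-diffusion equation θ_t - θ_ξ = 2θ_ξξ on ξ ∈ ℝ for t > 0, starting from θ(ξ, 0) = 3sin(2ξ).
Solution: Moving frame: η = ξ + t, σ = t, θ = u(η,σ), so θ_t = u_σ + u_η and θ_ξξ = u_ηη.
Hence θ_t - θ_ξ = u_σ and the PDE becomes the heat equation u_σ = 2u_ηη on η ∈ ℝ.
Initial data: u(η,0) = θ(η,0) = 3sin(2η). Each mode sin(nη) decays as exp(-2n²σ) on ℝ, so u(η,σ) = Σ c_n exp(-2n²σ) sin(nη) with c_2=3: u(η,σ) = 3exp(-8σ)sin(2η).
Substituting back: θ(ξ,t) = u(ξ + t, t).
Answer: θ(ξ, t) = 3exp(-8t)sin(2t + 2ξ)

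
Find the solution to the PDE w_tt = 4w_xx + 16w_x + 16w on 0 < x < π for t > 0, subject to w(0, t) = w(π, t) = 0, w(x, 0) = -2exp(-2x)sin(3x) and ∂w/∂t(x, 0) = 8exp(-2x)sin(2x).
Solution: Substitute w = exp(-2x)u.
Then w_x = exp(-2x)(u_x - 2u), w_xx = exp(-2x)(u_xx - 4u_x + 4u), w_tt = exp(-2x)u_tt; substituting and dividing by exp(-2x), the lower-order terms cancel: u_tt = 4u_xx (standard wave equation).
Data for u: u(x,0) = exp(2x)w(x,0) = -2sin(3x); u_t(x,0) = exp(2x)w_t(x,0) = 8sin(2x). The boundary conditions carry over: u(0,t) = u(π,t) = 0.
Separating variables: u = Σ [A_n cos(ω_n t) + B_n sin(ω_n t)] sin(nx), ω_n = 2n. From ICs (B_n = velocity coefficient / ω_n): A_3=-2, B_2=2.
So u(x,t) = 2sin(4t)sin(2x) - 2sin(3x)cos(6t), and w(x,t) = exp(-2x)u(x,t).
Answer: w(x, t) = 2exp(-2x)sin(4t)sin(2x) - 2exp(-2x)sin(3x)cos(6t)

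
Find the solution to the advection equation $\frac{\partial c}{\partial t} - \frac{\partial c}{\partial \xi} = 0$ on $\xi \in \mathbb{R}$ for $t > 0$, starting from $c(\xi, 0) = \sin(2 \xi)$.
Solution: By characteristics ($d\xi/dt = -1$), $c(\xi,t) = f(\xi + t)$ with $f = c( \cdot , 0)$.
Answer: $c(\xi, t) = \sin(2 \xi + 2 t)$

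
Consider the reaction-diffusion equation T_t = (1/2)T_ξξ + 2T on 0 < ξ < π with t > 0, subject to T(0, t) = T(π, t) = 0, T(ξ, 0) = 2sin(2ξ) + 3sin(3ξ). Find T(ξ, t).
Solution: Substitute T = exp(2t)u, i.e. u = exp(-2t)T.
By the product rule, T_t = exp(2t)(u_t + 2u), T_ξξ = exp(2t)u_ξξ.
Substituting into the PDE and dividing by exp(2t): u_t + 2u = (1/2)u_ξξ + 2u.
The lower-order terms cancel, leaving the standard heat equation u_t = (1/2)u_ξξ.
Initial data for u: u(ξ,0) = T(ξ,0) = 2sin(2ξ) + 3sin(3ξ). The boundary conditions carry over: u(0,t) = u(π,t) = 0.
Solve for u:
  Using separation of variables u = X(ξ)G(t):
  Eigenfunctions: sin(nξ), n = 1, 2, 3, ...
  General solution: u(ξ, t) = Σ c_n sin(nξ) exp(-n² t/2)
  Matching u(ξ,0) = 2sin(2ξ) + 3sin(3ξ) term by term: c_2=2, c_3=3.
Hence u(ξ,t) = 2exp(-2t)sin(2ξ) + 3exp(-9t/2)sin(3ξ).
Transform back: T(ξ,t) = exp(2t)u(ξ,t).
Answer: T(ξ, t) = 2sin(2ξ) + 3exp(-5t/2)sin(3ξ)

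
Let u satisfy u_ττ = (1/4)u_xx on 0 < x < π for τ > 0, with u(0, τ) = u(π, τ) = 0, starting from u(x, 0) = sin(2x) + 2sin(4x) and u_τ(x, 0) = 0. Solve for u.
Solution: Using separation of variables u = X(x)T(τ):
Eigenfunctions: sin(nx), n = 1, 2, 3, ...
General solution: u(x, τ) = Σ [A_n cos(n τ/2) + B_n sin(n τ/2)] sin(nx)
From u(x,0) = sin(2x) + 2sin(4x): A_2=1, A_4=2. From u_τ(x,0) = 0: all B_n = 0.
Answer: u(x, τ) = sin(2x)cos(τ) + 2sin(4x)cos(2τ)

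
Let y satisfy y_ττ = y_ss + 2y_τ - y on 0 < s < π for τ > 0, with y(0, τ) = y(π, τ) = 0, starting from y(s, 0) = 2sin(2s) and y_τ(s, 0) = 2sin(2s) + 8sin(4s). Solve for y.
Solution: Substitute y = exp(τ)u.
Then y_τ = exp(τ)(u_τ + u), y_ττ = exp(τ)(u_ττ + 2u_τ + u), y_ss = exp(τ)u_ss; substituting and dividing by exp(τ), the lower-order terms cancel: u_ττ = u_ss (standard wave equation).
Data for u: u(s,0) = y(s,0) = 2sin(2s); u_τ(s,0) = y_τ(s,0) - y(s,0) = 8sin(4s). The boundary conditions carry over: u(0,τ) = u(π,τ) = 0.
Separating variables: u = Σ [A_n cos(ω_n τ) + B_n sin(ω_n τ)] sin(ns), ω_n = n. From ICs (B_n = velocity coefficient / ω_n): A_2=2, B_4=2.
So u(s,τ) = 2sin(2s)cos(2τ) + 2sin(4s)sin(4τ), and y(s,τ) = exp(τ)u(s,τ).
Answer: y(s, τ) = 2exp(τ)sin(2s)cos(2τ) + 2exp(τ)sin(4s)sin(4τ)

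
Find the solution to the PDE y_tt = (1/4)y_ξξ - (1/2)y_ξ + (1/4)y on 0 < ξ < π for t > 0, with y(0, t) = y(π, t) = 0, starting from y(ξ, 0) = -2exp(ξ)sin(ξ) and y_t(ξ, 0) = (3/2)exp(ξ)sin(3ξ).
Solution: Substitute y = exp(ξ)u, i.e. u = exp(-ξ)y.
By the product rule, y_ξ = exp(ξ)(u_ξ + u), y_ξξ = exp(ξ)(u_ξξ + 2u_ξ + u), y_tt = exp(ξ)u_tt.
Substituting into the PDE and dividing by exp(ξ): u_tt = (1/4)(u_ξξ + 2u_ξ + u) - (1/2)(u_ξ + u) + (1/4)u.
The lower-order terms cancel, leaving the standard wave equation u_tt = (1/4)u_ξξ.
Initial data for u: u(ξ,0) = exp(-ξ)y(ξ,0) = -2sin(ξ); u_t(ξ,0) = exp(-ξ)y_t(ξ,0) = (3/2)sin(3ξ). The boundary conditions carry over: u(0,t) = u(π,t) = 0.
Solve for u:
  Using separation of variables u = X(ξ)T(t):
  Eigenfunctions: sin(nξ), n = 1, 2, 3, ...
  General solution: u(ξ, t) = Σ [A_n cos(n t/2) + B_n sin(n t/2)] sin(nξ)
  From u(ξ,0) = -2sin(ξ): A_1=-2. From u_t(ξ,0) = (3/2)sin(3ξ), using u_t(ξ,0) = Σ ω_n B_n sin(nξ) with ω_n = n/2: B_3 = (3/2)/(3/2) = 1.
Hence u(ξ,t) = sin(3t/2)sin(3ξ) - 2sin(ξ)cos(t/2).
Transform back: y(ξ,t) = exp(ξ)u(ξ,t).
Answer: y(ξ, t) = exp(ξ)sin(3t/2)sin(3ξ) - 2exp(ξ)sin(ξ)cos(t/2)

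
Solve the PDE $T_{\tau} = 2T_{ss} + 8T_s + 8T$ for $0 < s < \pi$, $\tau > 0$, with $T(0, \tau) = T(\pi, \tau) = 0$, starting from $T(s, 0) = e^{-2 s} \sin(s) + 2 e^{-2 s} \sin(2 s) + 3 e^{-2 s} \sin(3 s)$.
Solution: Substitute $T = e^{-2s}u$, i.e. $u = e^{2s}T$.
By the product rule, $T_s = e^{-2s}(u_s - 2u)$, $T_{ss} = e^{-2s}(u_{ss} - 4u_s + 4u)$, $T_{\tau} = e^{-2s}u_{\tau}$.
Substituting into the PDE and dividing by $e^{-2s}$: $u_{\tau} = 2(u_{ss} - 4u_s + 4u) + 8(u_s - 2u) + 8u$.
The lower-order terms cancel, leaving the standard heat equation $u_{\tau} = 2u_{ss}$.
Initial data for $u$: $u(s,0) = e^{2s}T(s,0) = \sin(s) + 2 \sin(2 s) + 3 \sin(3 s)$. The boundary conditions carry over: $u(0,\tau) = u(\pi,\tau) = 0$.
Solve for $u$:
  Using separation of variables $u = X(s)G(\tau)$:
  Eigenfunctions: $\sin(ns)$, $n = 1, 2, 3, \ldots$
  General solution: $u(s, \tau) = \sum c_n \sin(ns) e^{-2n^2 \tau}$
  Matching $u(s,0) = \sin(s) + 2 \sin(2 s) + 3 \sin(3 s)$ term by term: $c_1=1, c_2=2, c_3=3$.
Hence $u(s,\tau) = e^{-2 \tau} \sin(s) + 2 e^{-8 \tau} \sin(2 s) + 3 e^{-18 \tau} \sin(3 s)$.
Transform back: $T(s,\tau) = e^{-2s}u(s,\tau)$.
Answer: $T(s, \tau) = e^{-2 \tau} e^{-2 s} \sin(s) + 2 e^{-8 \tau} e^{-2 s} \sin(2 s) + 3 e^{-18 \tau} e^{-2 s} \sin(3 s)$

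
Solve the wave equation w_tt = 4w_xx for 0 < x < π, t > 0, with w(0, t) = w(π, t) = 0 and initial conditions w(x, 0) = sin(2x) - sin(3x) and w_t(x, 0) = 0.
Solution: Separating variables: w = Σ [A_n cos(ω_n t) + B_n sin(ω_n t)] sin(nx), ω_n = 2n. From ICs: A_2=1, A_3=-1.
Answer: w(x, t) = sin(2x)cos(4t) - sin(3x)cos(6t)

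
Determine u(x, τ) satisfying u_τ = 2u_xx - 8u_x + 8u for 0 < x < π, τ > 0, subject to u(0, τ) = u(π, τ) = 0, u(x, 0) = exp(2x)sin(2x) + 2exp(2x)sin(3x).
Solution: Substitute u = exp(2x)w.
Then u_x = exp(2x)(w_x + 2w), u_xx = exp(2x)(w_xx + 4w_x + 4w), u_τ = exp(2x)w_τ; substituting and dividing by exp(2x), the lower-order terms cancel: w_τ = 2w_xx (standard heat equation).
Data for w: w(x,0) = exp(-2x)u(x,0) = sin(2x) + 2sin(3x). The boundary conditions carry over: w(0,τ) = w(π,τ) = 0.
Separating variables: w = Σ c_n exp(-2n²τ) sin(nx). From w(x,0) = sin(2x) + 2sin(3x): c_2=1, c_3=2.
So w(x,τ) = exp(-8τ)sin(2x) + 2exp(-18τ)sin(3x), and u(x,τ) = exp(2x)w(x,τ).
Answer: u(x, τ) = exp(2x)exp(-8τ)sin(2x) + 2exp(2x)exp(-18τ)sin(3x)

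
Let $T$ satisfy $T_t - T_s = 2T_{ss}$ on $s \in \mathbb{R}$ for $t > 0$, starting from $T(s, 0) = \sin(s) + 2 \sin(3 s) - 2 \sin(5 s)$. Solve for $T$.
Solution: Change to a moving frame: let $\eta = s + t$, $\sigma = t$ and write $T(s,t) = u(\eta,\sigma)$.
By the chain rule $T_t = u_{\sigma} + u_{\eta}$, $T_s = u_{\eta}$, $T_{ss} = u_{\eta\eta}$.
Then $T_t - T_s = u_{\sigma}$: the advection term cancels and the PDE becomes the heat equation $u_{\sigma} = 2u_{\eta\eta}$ on $\eta \in \mathbb{R}$.
Initial data: $u(\eta,0) = T(\eta,0) = \sin(\eta) + 2 \sin(3 \eta) - 2 \sin(5 \eta)$.
On $\eta \in \mathbb{R}$ each mode satisfies $(\sin(n\eta))'' = -n^2 \sin(n\eta)$, so $e^{-2n^2\sigma} \sin(n\eta)$ solves the heat equation; by superposition $u(\eta,\sigma) = \sum c_n e^{-2n^2\sigma} \sin(n\eta)$.
Reading off the coefficients: $c_1=1, c_3=2, c_5=-2$, so $u(\eta,\sigma) = e^{-2 \sigma} \sin(\eta) + 2 e^{-18 \sigma} \sin(3 \eta) - 2 e^{-50 \sigma} \sin(5 \eta)$.
Substituting back $\eta = s + t$, $\sigma = t$: $T(s,t) = u(s + t, t)$.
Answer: $T(s, t) = e^{-2 t} \sin(s + t) + 2 e^{-18 t} \sin(3 s + 3 t) - 2 e^{-50 t} \sin(5 s + 5 t)$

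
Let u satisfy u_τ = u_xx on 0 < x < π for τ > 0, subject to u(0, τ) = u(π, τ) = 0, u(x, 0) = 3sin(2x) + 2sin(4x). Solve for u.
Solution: Using separation of variables u = X(x)T(τ):
Eigenfunctions: sin(nx), n = 1, 2, 3, ...
General solution: u(x, τ) = Σ c_n sin(nx) exp(-n² τ)
Matching u(x,0) = 3sin(2x) + 2sin(4x) term by term: c_2=3, c_4=2.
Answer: u(x, τ) = 3exp(-4τ)sin(2x) + 2exp(-16τ)sin(4x)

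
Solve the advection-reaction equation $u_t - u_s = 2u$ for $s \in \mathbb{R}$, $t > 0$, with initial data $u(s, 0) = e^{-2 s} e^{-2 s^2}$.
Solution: Substitute $u = e^{-2s}w$, i.e. $w = e^{2s}u$.
By the product rule, $u_s = e^{-2s}(w_s - 2w)$, $u_t = e^{-2s}w_t$.
Substituting into the PDE and dividing by $e^{-2s}$: $w_t - (w_s - 2w) = 2w$.
The lower-order terms cancel, leaving the standard advection equation $w_t - w_s = 0$.
Initial data for $w$: $w(s,0) = e^{2s}u(s,0) = e^{-2 s^2}$.
Solve for $w$:
  By method of characteristics (waves move left with speed 1):
  Along characteristics $s + t =$ const, $w$ is constant, so $w(s,t) = f(s + t)$ with $f = w( \cdot , 0)$.
Hence $w(s,t) = e^{-2 (s + t)^2}$.
Transform back: $u(s,t) = e^{-2s}w(s,t)$.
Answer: $u(s, t) = e^{-2 s} e^{-2 (s + t)^2}$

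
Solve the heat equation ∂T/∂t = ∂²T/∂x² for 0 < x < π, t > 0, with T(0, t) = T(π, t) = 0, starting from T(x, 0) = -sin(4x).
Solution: Using separation of variables T = X(x)G(t):
Eigenfunctions: sin(nx), n = 1, 2, 3, ...
General solution: T(x, t) = Σ c_n sin(nx) exp(-n² t)
Matching T(x,0) = -sin(4x) term by term: c_4=-1.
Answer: T(x, t) = -exp(-16t)sin(4x)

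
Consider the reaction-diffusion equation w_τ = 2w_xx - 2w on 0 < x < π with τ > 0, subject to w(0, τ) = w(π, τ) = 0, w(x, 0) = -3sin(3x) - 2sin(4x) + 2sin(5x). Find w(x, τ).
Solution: Substitute w = exp(-2τ)u.
Then w_τ = exp(-2τ)(u_τ - 2u), w_xx = exp(-2τ)u_xx; substituting and dividing by exp(-2τ), the lower-order terms cancel: u_τ = 2u_xx (standard heat equation).
Data for u: u(x,0) = w(x,0) = -3sin(3x) - 2sin(4x) + 2sin(5x). The boundary conditions carry over: u(0,τ) = u(π,τ) = 0.
Separating variables: u = Σ c_n exp(-2n²τ) sin(nx). From u(x,0) = -3sin(3x) - 2sin(4x) + 2sin(5x): c_3=-3, c_4=-2, c_5=2.
So u(x,τ) = -3exp(-18τ)sin(3x) - 2exp(-32τ)sin(4x) + 2exp(-50τ)sin(5x), and w(x,τ) = exp(-2τ)u(x,τ).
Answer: w(x, τ) = -3exp(-20τ)sin(3x) - 2exp(-34τ)sin(4x) + 2exp(-52τ)sin(5x)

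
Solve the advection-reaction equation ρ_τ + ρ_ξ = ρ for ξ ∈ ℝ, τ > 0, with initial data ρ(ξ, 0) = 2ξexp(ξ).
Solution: Substitute ρ = exp(ξ)u.
Then ρ_ξ = exp(ξ)(u_ξ + u), ρ_τ = exp(ξ)u_τ; substituting and dividing by exp(ξ), the lower-order terms cancel: u_τ + u_ξ = 0 (standard advection equation).
Data for u: u(ξ,0) = exp(-ξ)ρ(ξ,0) = 2ξ.
By characteristics (dξ/dτ = 1), u(ξ,τ) = f(ξ - τ) with f = u(·, 0).
So u(ξ,τ) = 2ξ - 2τ, and ρ(ξ,τ) = exp(ξ)u(ξ,τ).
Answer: ρ(ξ, τ) = 2ξexp(ξ) - 2τexp(ξ)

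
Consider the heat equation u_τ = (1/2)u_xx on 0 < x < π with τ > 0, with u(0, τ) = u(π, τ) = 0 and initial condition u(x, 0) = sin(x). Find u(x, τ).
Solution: Separating variables: u = Σ c_n exp(-n²τ/2) sin(nx). From u(x,0) = sin(x): c_1=1.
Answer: u(x, τ) = exp(-τ/2)sin(x)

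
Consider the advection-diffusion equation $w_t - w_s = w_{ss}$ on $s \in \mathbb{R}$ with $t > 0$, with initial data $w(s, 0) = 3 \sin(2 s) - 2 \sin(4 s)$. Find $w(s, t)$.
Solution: Moving frame: $\eta = s + t$, $\sigma = t$, $w = u(\eta,\sigma)$, so $w_t = u_{\sigma} + u_{\eta}$ and $w_{ss} = u_{\eta\eta}$.
Hence $w_t - w_s = u_{\sigma}$ and the PDE becomes the heat equation $u_{\sigma} = u_{\eta\eta}$ on $\eta \in \mathbb{R}$.
Initial data: $u(\eta,0) = w(\eta,0) = 3 \sin(2 \eta) - 2 \sin(4 \eta)$. Each mode $\sin(n\eta)$ decays as $e^{-n^2\sigma}$ on $\mathbb{R}$, so $u(\eta,\sigma) = \sum c_n e^{-n^2\sigma} \sin(n\eta)$ with $c_2=3, c_4=-2$: $u(\eta,\sigma) = 3 e^{-4 \sigma} \sin(2 \eta) - 2 e^{-16 \sigma} \sin(4 \eta)$.
Substituting back: $w(s,t) = u(s + t, t)$.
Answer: $w(s, t) = 3 e^{-4 t} \sin(2 s + 2 t) - 2 e^{-16 t} \sin(4 s + 4 t)$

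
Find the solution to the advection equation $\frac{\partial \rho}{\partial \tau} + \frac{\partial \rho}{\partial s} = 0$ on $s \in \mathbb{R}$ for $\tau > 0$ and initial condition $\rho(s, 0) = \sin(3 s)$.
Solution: By characteristics ($ds/d\tau = 1$), $\rho(s,\tau) = f(s - \tau)$ with $f = \rho( \cdot , 0)$.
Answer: $\rho(s, \tau) = - \sin(3 \tau - 3 s)$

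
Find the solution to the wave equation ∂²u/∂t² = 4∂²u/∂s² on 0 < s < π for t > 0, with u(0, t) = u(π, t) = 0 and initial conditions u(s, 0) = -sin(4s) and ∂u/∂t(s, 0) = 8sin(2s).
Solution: Separating variables: u = Σ [A_n cos(ω_n t) + B_n sin(ω_n t)] sin(ns), ω_n = 2n. From ICs (B_n = velocity coefficient / ω_n): A_4=-1, B_2=2.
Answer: u(s, t) = 2sin(2s)sin(4t) - sin(4s)cos(8t)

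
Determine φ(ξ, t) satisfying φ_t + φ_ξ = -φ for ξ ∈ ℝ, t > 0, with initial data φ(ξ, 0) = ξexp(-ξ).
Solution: Substitute φ = exp(-ξ)u, i.e. u = exp(ξ)φ.
By the product rule, φ_ξ = exp(-ξ)(u_ξ - u), φ_t = exp(-ξ)u_t.
Substituting into the PDE and dividing by exp(-ξ): u_t + (u_ξ - u) = -u.
The lower-order terms cancel, leaving the standard advection equation u_t + u_ξ = 0.
Initial data for u: u(ξ,0) = exp(ξ)φ(ξ,0) = ξ.
Solve for u:
  By method of characteristics (waves move right with speed 1):
  Along characteristics ξ - t = const, u is constant, so u(ξ,t) = f(ξ - t) with f = u(·, 0).
Hence u(ξ,t) = -t + ξ.
Transform back: φ(ξ,t) = exp(-ξ)u(ξ,t).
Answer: φ(ξ, t) = -texp(-ξ) + ξexp(-ξ)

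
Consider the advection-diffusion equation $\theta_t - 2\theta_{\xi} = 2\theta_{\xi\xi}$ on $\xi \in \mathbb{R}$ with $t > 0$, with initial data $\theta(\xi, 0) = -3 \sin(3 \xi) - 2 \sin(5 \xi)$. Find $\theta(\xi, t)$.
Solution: Moving frame: $\eta = \xi + 2t$, $\sigma = t$, $\theta = u(\eta,\sigma)$, so $\theta_t = u_{\sigma} + 2u_{\eta}$ and $\theta_{\xi\xi} = u_{\eta\eta}$.
Hence $\theta_t - 2\theta_{\xi} = u_{\sigma}$ and the PDE becomes the heat equation $u_{\sigma} = 2u_{\eta\eta}$ on $\eta \in \mathbb{R}$.
Initial data: $u(\eta,0) = \theta(\eta,0) = -3 \sin(3 \eta) - 2 \sin(5 \eta)$. Each mode $\sin(n\eta)$ decays as $e^{-2n^2\sigma}$ on $\mathbb{R}$, so $u(\eta,\sigma) = \sum c_n e^{-2n^2\sigma} \sin(n\eta)$ with $c_3=-3, c_5=-2$: $u(\eta,\sigma) = -3 e^{-18 \sigma} \sin(3 \eta) - 2 e^{-50 \sigma} \sin(5 \eta)$.
Substituting back: $\theta(\xi,t) = u(\xi + 2t, t)$.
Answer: $\theta(\xi, t) = -3 e^{-18 t} \sin(3 \xi + 6 t) - 2 e^{-50 t} \sin(5 \xi + 10 t)$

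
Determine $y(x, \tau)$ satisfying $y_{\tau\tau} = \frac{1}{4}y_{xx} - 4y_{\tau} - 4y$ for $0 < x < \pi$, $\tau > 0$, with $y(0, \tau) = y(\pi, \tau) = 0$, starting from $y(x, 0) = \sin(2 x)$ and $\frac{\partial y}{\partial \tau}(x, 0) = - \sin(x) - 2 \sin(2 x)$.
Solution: Substitute $y = e^{-2\tau}u$.
Then $y_{\tau} = e^{-2\tau}(u_{\tau} - 2u)$, $y_{\tau\tau} = e^{-2\tau}(u_{\tau\tau} - 4u_{\tau} + 4u)$, $y_{xx} = e^{-2\tau}u_{xx}$; substituting and dividing by $e^{-2\tau}$, the lower-order terms cancel: $u_{\tau\tau} = \frac{1}{4}u_{xx}$ (standard wave equation).
Data for $u$: $u(x,0) = y(x,0) = \sin(2 x)$; $u_{\tau}(x,0) = y_{\tau}(x,0) + 2y(x,0) = - \sin(x)$. The boundary conditions carry over: $u(0,\tau) = u(\pi,\tau) = 0$.
Separating variables: $u = \sum [A_n \cos(\omega_n \tau) + B_n \sin(\omega_n \tau)] \sin(nx)$, $\omega_n = n/2$. From ICs ($B_n$ = velocity coefficient / $\omega_n$): $A_2=1, B_1=-2$.
So $u(x,\tau) = -2 \sin(x) \sin(\tau/2) + \sin(2 x) \cos(\tau)$, and $y(x,\tau) = e^{-2\tau}u(x,\tau)$.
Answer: $y(x, \tau) = -2 e^{-2 \tau} \sin(\tau/2) \sin(x) + e^{-2 \tau} \sin(2 x) \cos(\tau)$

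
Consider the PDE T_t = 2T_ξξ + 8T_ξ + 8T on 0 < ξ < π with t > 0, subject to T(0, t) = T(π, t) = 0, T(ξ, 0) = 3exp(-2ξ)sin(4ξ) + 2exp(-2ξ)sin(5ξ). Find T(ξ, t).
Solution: Substitute T = exp(-2ξ)u.
Then T_ξ = exp(-2ξ)(u_ξ - 2u), T_ξξ = exp(-2ξ)(u_ξξ - 4u_ξ + 4u), T_t = exp(-2ξ)u_t; substituting and dividing by exp(-2ξ), the lower-order terms cancel: u_t = 2u_ξξ (standard heat equation).
Data for u: u(ξ,0) = exp(2ξ)T(ξ,0) = 3sin(4ξ) + 2sin(5ξ). The boundary conditions carry over: u(0,t) = u(π,t) = 0.
Separating variables: u = Σ c_n exp(-2n²t) sin(nξ). From u(ξ,0) = 3sin(4ξ) + 2sin(5ξ): c_4=3, c_5=2.
So u(ξ,t) = 3exp(-32t)sin(4ξ) + 2exp(-50t)sin(5ξ), and T(ξ,t) = exp(-2ξ)u(ξ,t).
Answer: T(ξ, t) = 3exp(-32t)exp(-2ξ)sin(4ξ) + 2exp(-50t)exp(-2ξ)sin(5ξ)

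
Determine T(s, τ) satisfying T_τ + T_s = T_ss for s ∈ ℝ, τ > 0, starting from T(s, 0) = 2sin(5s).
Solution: Change to a moving frame: let η = s - τ, σ = τ and write T(s,τ) = u(η,σ).
By the chain rule T_τ = u_σ - u_η, T_s = u_η, T_ss = u_ηη.
Then T_τ + T_s = u_σ: the advection term cancels and the PDE becomes the heat equation u_σ = u_ηη on η ∈ ℝ.
Initial data: u(η,0) = T(η,0) = 2sin(5η).
On η ∈ ℝ each mode satisfies (sin(nη))″ = -n² sin(nη), so exp(-n²σ) sin(nη) solves the heat equation; by superposition u(η,σ) = Σ c_n exp(-n²σ) sin(nη).
Reading off the coefficients: c_5=2, so u(η,σ) = 2exp(-25σ)sin(5η).
Substituting back η = s - τ, σ = τ: T(s,τ) = u(s - τ, τ).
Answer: T(s, τ) = 2exp(-25τ)sin(5s - 5τ)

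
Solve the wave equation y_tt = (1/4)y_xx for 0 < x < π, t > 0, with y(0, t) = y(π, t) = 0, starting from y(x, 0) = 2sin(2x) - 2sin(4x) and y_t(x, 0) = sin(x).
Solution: Separating variables: y = Σ [A_n cos(ω_n t) + B_n sin(ω_n t)] sin(nx), ω_n = n/2. From ICs (B_n = velocity coefficient / ω_n): A_2=2, A_4=-2, B_1=2.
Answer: y(x, t) = 2sin(t/2)sin(x) + 2sin(2x)cos(t) - 2sin(4x)cos(2t)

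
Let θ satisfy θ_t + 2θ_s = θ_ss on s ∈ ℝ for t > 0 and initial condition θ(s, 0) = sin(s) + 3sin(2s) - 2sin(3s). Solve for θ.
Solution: Change to a moving frame: let η = s - 2t, σ = t and write θ(s,t) = u(η,σ).
By the chain rule θ_t = u_σ - 2u_η, θ_s = u_η, θ_ss = u_ηη.
Then θ_t + 2θ_s = u_σ: the advection term cancels and the PDE becomes the heat equation u_σ = u_ηη on η ∈ ℝ.
Initial data: u(η,0) = θ(η,0) = sin(η) + 3sin(2η) - 2sin(3η).
On η ∈ ℝ each mode satisfies (sin(nη))″ = -n² sin(nη), so exp(-n²σ) sin(nη) solves the heat equation; by superposition u(η,σ) = Σ c_n exp(-n²σ) sin(nη).
Reading off the coefficients: c_1=1, c_2=3, c_3=-2, so u(η,σ) = exp(-σ)sin(η) + 3exp(-4σ)sin(2η) - 2exp(-9σ)sin(3η).
Substituting back η = s - 2t, σ = t: θ(s,t) = u(s - 2t, t).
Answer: θ(s, t) = exp(-t)sin(s - 2t) + 3exp(-4t)sin(2s - 4t) - 2exp(-9t)sin(3s - 6t)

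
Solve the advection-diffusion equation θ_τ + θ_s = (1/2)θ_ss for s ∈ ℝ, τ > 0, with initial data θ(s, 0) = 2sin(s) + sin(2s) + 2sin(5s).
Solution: Moving frame: η = s - τ, σ = τ, θ = u(η,σ), so θ_τ = u_σ - u_η and θ_ss = u_ηη.
Hence θ_τ + θ_s = u_σ and the PDE becomes the heat equation u_σ = (1/2)u_ηη on η ∈ ℝ.
Initial data: u(η,0) = θ(η,0) = 2sin(η) + sin(2η) + 2sin(5η). Each mode sin(nη) decays as exp(-n²σ/2) on ℝ, so u(η,σ) = Σ c_n exp(-n²σ/2) sin(nη) with c_1=2, c_2=1, c_5=2: u(η,σ) = exp(-2σ)sin(2η) + 2exp(-σ/2)sin(η) + 2exp(-25σ/2)sin(5η).
Substituting back: θ(s,τ) = u(s - τ, τ).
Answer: θ(s, τ) = exp(-2τ)sin(2s - 2τ) + 2exp(-τ/2)sin(s - τ) + 2exp(-25τ/2)sin(5s - 5τ)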